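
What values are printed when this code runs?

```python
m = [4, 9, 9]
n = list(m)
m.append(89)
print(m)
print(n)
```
[4, 9, 9, 89]
[4, 9, 9]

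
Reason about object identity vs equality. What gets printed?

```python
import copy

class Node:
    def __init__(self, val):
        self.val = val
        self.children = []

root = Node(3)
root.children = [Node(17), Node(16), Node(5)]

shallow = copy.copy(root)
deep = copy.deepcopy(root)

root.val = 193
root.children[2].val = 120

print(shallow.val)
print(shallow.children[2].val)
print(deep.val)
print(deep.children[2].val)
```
3
120
3
5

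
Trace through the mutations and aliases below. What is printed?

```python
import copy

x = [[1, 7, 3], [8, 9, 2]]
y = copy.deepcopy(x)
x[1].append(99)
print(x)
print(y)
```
[[1, 7, 3], [8, 9, 2, 99]]
[[1, 7, 3], [8, 9, 2]]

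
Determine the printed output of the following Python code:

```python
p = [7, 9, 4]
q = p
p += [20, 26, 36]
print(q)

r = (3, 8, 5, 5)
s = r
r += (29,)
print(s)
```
[7, 9, 4, 20, 26, 36]
(3, 8, 5, 5)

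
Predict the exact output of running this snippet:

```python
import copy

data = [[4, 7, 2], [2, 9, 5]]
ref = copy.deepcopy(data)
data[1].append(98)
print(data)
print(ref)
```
[[4, 7, 2], [2, 9, 5, 98]]
[[4, 7, 2], [2, 9, 5]]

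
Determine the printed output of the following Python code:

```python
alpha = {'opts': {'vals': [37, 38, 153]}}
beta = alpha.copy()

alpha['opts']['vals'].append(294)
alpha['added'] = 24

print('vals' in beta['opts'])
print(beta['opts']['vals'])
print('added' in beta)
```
True
[37, 38, 153, 294]
False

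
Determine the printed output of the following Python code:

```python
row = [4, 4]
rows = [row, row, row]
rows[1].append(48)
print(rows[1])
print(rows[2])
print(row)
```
[4, 4, 48]
[4, 4, 48]
[4, 4, 48]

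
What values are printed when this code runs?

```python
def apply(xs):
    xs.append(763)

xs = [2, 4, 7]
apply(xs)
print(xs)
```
[2, 4, 7, 763]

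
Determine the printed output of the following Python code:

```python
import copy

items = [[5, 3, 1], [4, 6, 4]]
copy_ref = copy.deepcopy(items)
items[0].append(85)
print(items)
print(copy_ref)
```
[[5, 3, 1, 85], [4, 6, 4]]
[[5, 3, 1], [4, 6, 4]]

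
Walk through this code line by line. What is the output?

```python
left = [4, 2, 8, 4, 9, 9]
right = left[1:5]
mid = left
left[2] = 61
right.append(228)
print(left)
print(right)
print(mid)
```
[4, 2, 61, 4, 9, 9]
[2, 8, 4, 9, 228]
[4, 2, 61, 4, 9, 9]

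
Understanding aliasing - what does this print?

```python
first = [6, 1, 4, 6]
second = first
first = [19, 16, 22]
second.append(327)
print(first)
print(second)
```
[19, 16, 22]
[6, 1, 4, 6, 327]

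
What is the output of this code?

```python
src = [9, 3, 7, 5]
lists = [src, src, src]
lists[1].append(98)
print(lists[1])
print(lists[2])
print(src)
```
[9, 3, 7, 5, 98]
[9, 3, 7, 5, 98]
[9, 3, 7, 5, 98]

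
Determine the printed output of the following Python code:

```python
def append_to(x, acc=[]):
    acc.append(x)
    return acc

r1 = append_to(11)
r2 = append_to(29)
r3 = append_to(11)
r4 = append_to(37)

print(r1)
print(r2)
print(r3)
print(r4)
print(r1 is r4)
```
[11, 29, 11, 37]
[11, 29, 11, 37]
[11, 29, 11, 37]
[11, 29, 11, 37]
True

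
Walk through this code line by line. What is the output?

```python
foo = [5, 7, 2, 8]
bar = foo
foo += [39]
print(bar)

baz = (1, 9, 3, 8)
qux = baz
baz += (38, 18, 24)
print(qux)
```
[5, 7, 2, 8, 39]
(1, 9, 3, 8)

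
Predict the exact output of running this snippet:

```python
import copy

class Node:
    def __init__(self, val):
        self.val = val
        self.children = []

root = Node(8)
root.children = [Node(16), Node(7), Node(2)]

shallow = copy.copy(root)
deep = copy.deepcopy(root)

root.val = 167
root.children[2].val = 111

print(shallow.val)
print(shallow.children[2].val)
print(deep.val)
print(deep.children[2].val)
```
8
111
8
2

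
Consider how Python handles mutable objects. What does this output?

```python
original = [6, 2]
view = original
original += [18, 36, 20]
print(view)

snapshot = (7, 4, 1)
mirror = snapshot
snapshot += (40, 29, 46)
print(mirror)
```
[6, 2, 18, 36, 20]
(7, 4, 1)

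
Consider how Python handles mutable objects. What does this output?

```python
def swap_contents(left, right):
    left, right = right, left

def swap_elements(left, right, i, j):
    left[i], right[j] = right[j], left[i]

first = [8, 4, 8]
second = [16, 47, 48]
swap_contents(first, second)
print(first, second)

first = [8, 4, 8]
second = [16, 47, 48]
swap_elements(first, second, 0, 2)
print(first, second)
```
[8, 4, 8] [16, 47, 48]
[48, 4, 8] [16, 47, 8]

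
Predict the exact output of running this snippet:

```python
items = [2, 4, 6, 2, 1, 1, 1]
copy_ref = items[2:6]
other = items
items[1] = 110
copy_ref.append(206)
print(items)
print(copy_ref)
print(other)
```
[2, 110, 6, 2, 1, 1, 1]
[6, 2, 1, 1, 206]
[2, 110, 6, 2, 1, 1, 1]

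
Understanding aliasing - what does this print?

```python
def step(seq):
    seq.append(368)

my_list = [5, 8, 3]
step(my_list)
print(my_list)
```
[5, 8, 3, 368]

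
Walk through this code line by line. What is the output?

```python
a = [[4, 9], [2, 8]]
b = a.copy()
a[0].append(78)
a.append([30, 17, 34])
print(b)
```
[[4, 9, 78], [2, 8]]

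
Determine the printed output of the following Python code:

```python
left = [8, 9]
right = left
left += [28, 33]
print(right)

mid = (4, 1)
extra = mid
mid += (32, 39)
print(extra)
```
[8, 9, 28, 33]
(4, 1)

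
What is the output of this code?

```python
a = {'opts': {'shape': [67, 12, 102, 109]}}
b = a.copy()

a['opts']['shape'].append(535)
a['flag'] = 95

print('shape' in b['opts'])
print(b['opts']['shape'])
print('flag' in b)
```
True
[67, 12, 102, 109, 535]
False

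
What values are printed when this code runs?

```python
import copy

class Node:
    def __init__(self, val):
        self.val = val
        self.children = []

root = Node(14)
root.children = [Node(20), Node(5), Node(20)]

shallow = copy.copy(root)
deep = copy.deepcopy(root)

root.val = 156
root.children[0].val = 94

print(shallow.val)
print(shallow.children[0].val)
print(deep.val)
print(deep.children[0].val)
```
14
94
14
20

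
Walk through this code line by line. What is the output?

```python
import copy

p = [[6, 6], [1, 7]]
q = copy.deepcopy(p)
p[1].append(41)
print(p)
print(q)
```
[[6, 6], [1, 7, 41]]
[[6, 6], [1, 7]]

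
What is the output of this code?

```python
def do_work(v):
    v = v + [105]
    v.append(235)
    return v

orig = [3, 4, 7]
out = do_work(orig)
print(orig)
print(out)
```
[3, 4, 7]
[3, 4, 7, 105, 235]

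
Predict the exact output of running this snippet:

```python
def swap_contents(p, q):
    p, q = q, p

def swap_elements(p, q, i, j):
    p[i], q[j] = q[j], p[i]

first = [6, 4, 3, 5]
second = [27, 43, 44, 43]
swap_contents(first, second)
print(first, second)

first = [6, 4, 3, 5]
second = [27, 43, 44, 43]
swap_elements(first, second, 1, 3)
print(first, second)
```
[6, 4, 3, 5] [27, 43, 44, 43]
[6, 43, 3, 5] [27, 43, 44, 4]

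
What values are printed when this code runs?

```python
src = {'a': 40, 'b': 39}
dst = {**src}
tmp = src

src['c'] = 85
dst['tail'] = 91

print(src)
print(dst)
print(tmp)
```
{'a': 40, 'b': 39, 'c': 85}
{'a': 40, 'b': 39, 'tail': 91}
{'a': 40, 'b': 39, 'c': 85}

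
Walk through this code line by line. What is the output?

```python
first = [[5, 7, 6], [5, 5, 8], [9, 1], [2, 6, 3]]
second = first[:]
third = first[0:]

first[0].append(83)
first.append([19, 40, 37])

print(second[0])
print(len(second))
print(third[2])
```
[5, 7, 6, 83]
4
[9, 1]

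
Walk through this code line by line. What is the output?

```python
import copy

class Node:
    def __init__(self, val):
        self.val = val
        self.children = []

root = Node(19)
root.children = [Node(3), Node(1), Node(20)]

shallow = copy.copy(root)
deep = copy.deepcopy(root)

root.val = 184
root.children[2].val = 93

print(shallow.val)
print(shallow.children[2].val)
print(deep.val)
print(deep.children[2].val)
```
19
93
19
20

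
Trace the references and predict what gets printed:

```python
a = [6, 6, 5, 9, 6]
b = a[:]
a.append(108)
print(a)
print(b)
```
[6, 6, 5, 9, 6, 108]
[6, 6, 5, 9, 6]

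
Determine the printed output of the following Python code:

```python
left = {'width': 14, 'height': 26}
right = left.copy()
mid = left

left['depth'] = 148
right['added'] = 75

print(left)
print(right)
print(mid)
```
{'width': 14, 'height': 26, 'depth': 148}
{'width': 14, 'height': 26, 'added': 75}
{'width': 14, 'height': 26, 'depth': 148}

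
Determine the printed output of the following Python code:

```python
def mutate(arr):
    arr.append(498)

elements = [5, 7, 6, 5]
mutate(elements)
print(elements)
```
[5, 7, 6, 5, 498]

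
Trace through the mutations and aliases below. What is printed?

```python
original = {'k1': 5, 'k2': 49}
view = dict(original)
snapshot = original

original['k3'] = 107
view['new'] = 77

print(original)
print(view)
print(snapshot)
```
{'k1': 5, 'k2': 49, 'k3': 107}
{'k1': 5, 'k2': 49, 'new': 77}
{'k1': 5, 'k2': 49, 'k3': 107}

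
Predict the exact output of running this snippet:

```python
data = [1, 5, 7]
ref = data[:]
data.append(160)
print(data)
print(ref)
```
[1, 5, 7, 160]
[1, 5, 7]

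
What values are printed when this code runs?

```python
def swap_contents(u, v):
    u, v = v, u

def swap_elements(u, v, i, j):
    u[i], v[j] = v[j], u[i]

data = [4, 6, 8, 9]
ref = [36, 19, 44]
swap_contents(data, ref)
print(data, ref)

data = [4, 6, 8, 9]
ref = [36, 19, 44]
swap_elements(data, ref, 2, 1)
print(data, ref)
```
[4, 6, 8, 9] [36, 19, 44]
[4, 6, 19, 9] [36, 8, 44]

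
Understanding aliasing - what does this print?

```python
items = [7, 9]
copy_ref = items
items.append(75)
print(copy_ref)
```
[7, 9, 75]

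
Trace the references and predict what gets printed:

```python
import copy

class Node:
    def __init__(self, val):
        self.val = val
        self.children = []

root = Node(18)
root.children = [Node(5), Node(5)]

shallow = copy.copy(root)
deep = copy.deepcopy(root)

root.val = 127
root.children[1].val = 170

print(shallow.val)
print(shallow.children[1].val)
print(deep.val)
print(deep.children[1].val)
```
18
170
18
5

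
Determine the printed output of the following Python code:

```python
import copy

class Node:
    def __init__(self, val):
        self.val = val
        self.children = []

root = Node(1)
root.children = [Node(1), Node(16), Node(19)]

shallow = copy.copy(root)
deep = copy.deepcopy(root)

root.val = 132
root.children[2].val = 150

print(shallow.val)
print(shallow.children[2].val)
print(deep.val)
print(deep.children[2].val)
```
1
150
1
19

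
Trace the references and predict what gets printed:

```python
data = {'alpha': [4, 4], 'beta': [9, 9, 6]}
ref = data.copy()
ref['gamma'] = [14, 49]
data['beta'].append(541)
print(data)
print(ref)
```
{'alpha': [4, 4], 'beta': [9, 9, 6, 541]}
{'alpha': [4, 4], 'beta': [9, 9, 6, 541], 'gamma': [14, 49]}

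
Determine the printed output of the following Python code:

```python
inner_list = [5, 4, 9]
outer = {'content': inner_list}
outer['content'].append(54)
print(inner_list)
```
[5, 4, 9, 54]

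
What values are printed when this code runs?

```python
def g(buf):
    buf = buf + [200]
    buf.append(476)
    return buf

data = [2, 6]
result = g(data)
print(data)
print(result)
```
[2, 6]
[2, 6, 200, 476]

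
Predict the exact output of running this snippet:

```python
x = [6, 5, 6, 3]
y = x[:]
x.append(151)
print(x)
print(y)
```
[6, 5, 6, 3, 151]
[6, 5, 6, 3]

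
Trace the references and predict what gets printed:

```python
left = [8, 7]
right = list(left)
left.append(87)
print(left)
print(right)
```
[8, 7, 87]
[8, 7]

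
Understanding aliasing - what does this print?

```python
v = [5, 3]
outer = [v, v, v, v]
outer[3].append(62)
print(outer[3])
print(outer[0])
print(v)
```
[5, 3, 62]
[5, 3, 62]
[5, 3, 62]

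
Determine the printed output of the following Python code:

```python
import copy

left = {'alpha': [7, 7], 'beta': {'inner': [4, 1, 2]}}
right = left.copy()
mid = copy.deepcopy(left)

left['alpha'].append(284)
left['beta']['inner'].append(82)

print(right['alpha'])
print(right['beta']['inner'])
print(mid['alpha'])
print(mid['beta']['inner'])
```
[7, 7, 284]
[4, 1, 2, 82]
[7, 7]
[4, 1, 2]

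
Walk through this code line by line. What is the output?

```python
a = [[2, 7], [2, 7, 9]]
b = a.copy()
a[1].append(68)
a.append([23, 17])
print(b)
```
[[2, 7], [2, 7, 9, 68]]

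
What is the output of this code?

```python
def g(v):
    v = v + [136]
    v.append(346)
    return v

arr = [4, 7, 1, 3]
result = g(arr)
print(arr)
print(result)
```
[4, 7, 1, 3]
[4, 7, 1, 3, 136, 346]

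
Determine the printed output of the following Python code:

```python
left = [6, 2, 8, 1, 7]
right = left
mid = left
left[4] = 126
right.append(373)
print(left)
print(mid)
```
[6, 2, 8, 1, 126, 373]
[6, 2, 8, 1, 126, 373]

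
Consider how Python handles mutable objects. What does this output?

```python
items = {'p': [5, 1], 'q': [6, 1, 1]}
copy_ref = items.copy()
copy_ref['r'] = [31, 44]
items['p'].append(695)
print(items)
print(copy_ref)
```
{'p': [5, 1, 695], 'q': [6, 1, 1]}
{'p': [5, 1, 695], 'q': [6, 1, 1], 'r': [31, 44]}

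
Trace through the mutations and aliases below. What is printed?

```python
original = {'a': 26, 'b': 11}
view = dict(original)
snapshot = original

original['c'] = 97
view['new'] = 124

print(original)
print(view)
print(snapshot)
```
{'a': 26, 'b': 11, 'c': 97}
{'a': 26, 'b': 11, 'new': 124}
{'a': 26, 'b': 11, 'c': 97}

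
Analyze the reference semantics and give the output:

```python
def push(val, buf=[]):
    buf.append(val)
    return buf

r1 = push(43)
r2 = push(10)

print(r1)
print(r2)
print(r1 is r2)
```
[43, 10]
[43, 10]
True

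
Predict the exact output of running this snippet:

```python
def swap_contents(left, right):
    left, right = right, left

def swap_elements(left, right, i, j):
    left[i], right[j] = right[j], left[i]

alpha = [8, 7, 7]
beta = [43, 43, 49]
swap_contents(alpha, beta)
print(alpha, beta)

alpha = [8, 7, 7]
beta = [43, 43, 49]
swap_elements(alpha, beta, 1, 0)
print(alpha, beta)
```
[8, 7, 7] [43, 43, 49]
[8, 43, 7] [7, 43, 49]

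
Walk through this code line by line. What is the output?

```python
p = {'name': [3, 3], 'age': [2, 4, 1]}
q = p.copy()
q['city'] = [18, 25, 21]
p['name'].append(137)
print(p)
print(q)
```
{'name': [3, 3, 137], 'age': [2, 4, 1]}
{'name': [3, 3, 137], 'age': [2, 4, 1], 'city': [18, 25, 21]}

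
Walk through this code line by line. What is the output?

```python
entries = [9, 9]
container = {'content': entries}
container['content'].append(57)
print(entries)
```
[9, 9, 57]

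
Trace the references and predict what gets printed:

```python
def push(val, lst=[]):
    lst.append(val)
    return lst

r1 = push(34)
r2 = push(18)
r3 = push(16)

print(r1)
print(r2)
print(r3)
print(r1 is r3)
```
[34, 18, 16]
[34, 18, 16]
[34, 18, 16]
True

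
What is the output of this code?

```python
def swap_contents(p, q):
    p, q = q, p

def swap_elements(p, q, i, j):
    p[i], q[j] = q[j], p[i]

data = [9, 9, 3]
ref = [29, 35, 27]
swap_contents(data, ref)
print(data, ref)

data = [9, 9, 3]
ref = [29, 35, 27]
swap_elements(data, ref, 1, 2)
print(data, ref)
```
[9, 9, 3] [29, 35, 27]
[9, 27, 3] [29, 35, 9]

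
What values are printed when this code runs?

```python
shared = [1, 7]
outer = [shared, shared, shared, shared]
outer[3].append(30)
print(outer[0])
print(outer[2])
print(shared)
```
[1, 7, 30]
[1, 7, 30]
[1, 7, 30]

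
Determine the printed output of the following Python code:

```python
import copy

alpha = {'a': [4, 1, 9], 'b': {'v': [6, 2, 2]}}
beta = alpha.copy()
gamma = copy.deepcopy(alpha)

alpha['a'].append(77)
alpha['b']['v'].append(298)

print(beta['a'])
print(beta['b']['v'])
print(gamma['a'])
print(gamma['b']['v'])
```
[4, 1, 9, 77]
[6, 2, 2, 298]
[4, 1, 9]
[6, 2, 2]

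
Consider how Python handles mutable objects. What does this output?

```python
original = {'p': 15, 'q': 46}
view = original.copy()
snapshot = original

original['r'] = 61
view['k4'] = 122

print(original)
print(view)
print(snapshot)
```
{'p': 15, 'q': 46, 'r': 61}
{'p': 15, 'q': 46, 'k4': 122}
{'p': 15, 'q': 46, 'r': 61}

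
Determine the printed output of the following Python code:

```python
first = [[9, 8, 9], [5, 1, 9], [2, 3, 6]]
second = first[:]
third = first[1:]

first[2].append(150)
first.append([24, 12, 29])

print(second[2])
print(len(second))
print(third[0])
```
[2, 3, 6, 150]
3
[5, 1, 9]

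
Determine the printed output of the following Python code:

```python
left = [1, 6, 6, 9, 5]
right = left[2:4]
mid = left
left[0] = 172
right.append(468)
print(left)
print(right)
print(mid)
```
[172, 6, 6, 9, 5]
[6, 9, 468]
[172, 6, 6, 9, 5]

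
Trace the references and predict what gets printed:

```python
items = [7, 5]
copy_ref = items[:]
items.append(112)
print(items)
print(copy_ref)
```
[7, 5, 112]
[7, 5]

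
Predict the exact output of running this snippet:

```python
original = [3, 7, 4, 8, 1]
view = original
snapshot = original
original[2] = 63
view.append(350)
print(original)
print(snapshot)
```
[3, 7, 63, 8, 1, 350]
[3, 7, 63, 8, 1, 350]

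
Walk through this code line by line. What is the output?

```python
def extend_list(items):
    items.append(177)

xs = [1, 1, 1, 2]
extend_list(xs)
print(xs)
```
[1, 1, 1, 2, 177]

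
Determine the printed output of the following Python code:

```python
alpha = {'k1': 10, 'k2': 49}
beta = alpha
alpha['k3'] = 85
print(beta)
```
{'k1': 10, 'k2': 49, 'k3': 85}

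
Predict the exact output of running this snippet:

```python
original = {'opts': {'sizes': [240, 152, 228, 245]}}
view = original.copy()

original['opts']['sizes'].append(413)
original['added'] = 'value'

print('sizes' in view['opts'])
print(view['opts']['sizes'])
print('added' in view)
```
True
[240, 152, 228, 245, 413]
False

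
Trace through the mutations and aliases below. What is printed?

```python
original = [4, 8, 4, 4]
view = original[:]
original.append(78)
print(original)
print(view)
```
[4, 8, 4, 4, 78]
[4, 8, 4, 4]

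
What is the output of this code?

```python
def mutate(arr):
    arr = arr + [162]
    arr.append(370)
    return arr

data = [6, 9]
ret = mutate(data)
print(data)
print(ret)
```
[6, 9]
[6, 9, 162, 370]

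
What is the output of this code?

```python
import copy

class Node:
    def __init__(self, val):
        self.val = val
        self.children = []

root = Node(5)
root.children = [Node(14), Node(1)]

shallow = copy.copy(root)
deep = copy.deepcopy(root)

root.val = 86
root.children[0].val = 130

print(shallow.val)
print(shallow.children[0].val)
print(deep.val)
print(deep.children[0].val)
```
5
130
5
14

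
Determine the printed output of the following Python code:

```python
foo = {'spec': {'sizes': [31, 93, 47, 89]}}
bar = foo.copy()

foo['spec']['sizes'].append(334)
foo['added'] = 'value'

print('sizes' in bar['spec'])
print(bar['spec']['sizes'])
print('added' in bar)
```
True
[31, 93, 47, 89, 334]
False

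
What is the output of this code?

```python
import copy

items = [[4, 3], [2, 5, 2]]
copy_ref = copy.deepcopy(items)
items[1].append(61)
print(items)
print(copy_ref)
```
[[4, 3], [2, 5, 2, 61]]
[[4, 3], [2, 5, 2]]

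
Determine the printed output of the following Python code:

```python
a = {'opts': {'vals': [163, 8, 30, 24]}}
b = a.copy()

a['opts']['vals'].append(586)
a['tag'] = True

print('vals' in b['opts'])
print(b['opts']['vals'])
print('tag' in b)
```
True
[163, 8, 30, 24, 586]
False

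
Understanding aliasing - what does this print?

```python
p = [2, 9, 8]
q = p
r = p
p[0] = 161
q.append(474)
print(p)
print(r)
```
[161, 9, 8, 474]
[161, 9, 8, 474]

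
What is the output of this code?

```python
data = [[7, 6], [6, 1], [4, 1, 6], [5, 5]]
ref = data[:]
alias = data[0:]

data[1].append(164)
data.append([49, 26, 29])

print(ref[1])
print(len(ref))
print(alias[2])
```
[6, 1, 164]
4
[4, 1, 6]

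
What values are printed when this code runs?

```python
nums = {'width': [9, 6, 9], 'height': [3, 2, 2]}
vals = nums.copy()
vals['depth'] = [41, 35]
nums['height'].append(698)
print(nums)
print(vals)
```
{'width': [9, 6, 9], 'height': [3, 2, 2, 698]}
{'width': [9, 6, 9], 'height': [3, 2, 2, 698], 'depth': [41, 35]}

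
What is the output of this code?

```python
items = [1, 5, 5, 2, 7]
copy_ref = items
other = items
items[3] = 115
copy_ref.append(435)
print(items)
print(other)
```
[1, 5, 5, 115, 7, 435]
[1, 5, 5, 115, 7, 435]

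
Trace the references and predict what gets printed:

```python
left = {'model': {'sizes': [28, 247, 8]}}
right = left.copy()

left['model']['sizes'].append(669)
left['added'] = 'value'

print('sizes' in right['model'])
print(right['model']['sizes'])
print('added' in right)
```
True
[28, 247, 8, 669]
False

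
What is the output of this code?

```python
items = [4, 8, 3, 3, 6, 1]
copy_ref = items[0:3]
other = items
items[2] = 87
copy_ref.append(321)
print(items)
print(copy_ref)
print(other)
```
[4, 8, 87, 3, 6, 1]
[4, 8, 3, 321]
[4, 8, 87, 3, 6, 1]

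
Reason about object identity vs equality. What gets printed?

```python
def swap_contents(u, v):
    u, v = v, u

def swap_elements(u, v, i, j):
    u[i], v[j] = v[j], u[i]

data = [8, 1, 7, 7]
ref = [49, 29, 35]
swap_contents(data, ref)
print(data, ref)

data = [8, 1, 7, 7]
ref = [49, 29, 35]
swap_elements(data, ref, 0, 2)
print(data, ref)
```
[8, 1, 7, 7] [49, 29, 35]
[35, 1, 7, 7] [49, 29, 8]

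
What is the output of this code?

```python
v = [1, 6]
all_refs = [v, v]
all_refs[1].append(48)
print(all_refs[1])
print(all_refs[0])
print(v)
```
[1, 6, 48]
[1, 6, 48]
[1, 6, 48]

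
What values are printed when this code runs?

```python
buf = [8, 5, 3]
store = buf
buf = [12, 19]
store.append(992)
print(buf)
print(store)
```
[12, 19]
[8, 5, 3, 992]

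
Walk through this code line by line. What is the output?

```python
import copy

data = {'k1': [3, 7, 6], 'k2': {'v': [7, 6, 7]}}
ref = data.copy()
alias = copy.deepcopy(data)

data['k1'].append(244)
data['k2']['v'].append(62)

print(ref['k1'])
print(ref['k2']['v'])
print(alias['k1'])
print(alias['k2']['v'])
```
[3, 7, 6, 244]
[7, 6, 7, 62]
[3, 7, 6]
[7, 6, 7]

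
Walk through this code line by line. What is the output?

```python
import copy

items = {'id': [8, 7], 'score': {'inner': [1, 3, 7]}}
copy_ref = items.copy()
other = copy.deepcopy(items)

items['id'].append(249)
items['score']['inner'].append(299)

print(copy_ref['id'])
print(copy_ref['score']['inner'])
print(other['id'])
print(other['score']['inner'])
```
[8, 7, 249]
[1, 3, 7, 299]
[8, 7]
[1, 3, 7]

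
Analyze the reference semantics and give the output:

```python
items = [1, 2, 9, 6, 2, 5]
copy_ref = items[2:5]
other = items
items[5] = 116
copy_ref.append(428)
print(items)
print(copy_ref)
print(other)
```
[1, 2, 9, 6, 2, 116]
[9, 6, 2, 428]
[1, 2, 9, 6, 2, 116]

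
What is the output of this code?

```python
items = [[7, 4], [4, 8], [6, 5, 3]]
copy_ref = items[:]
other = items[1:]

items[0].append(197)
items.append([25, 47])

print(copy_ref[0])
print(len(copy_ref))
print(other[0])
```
[7, 4, 197]
3
[4, 8]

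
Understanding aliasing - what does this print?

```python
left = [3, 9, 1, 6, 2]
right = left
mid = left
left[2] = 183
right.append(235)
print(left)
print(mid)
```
[3, 9, 183, 6, 2, 235]
[3, 9, 183, 6, 2, 235]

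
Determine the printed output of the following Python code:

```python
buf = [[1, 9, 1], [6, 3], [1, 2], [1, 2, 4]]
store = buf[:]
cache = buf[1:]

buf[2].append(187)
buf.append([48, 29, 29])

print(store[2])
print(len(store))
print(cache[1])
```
[1, 2, 187]
4
[1, 2, 187]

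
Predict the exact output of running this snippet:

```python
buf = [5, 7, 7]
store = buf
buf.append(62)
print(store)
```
[5, 7, 7, 62]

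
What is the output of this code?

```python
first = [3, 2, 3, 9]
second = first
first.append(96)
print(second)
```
[3, 2, 3, 9, 96]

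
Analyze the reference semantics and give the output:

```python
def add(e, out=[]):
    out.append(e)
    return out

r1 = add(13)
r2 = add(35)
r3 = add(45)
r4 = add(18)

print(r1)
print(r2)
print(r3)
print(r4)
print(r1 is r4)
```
[13, 35, 45, 18]
[13, 35, 45, 18]
[13, 35, 45, 18]
[13, 35, 45, 18]
True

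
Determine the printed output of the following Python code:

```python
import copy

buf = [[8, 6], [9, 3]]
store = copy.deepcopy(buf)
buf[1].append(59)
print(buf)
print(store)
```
[[8, 6], [9, 3, 59]]
[[8, 6], [9, 3]]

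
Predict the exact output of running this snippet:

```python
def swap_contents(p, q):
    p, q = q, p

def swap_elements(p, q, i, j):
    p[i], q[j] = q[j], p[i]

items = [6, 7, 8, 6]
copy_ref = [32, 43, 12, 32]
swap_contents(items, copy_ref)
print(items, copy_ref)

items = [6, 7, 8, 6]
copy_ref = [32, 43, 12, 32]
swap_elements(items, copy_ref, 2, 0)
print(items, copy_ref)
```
[6, 7, 8, 6] [32, 43, 12, 32]
[6, 7, 32, 6] [8, 43, 12, 32]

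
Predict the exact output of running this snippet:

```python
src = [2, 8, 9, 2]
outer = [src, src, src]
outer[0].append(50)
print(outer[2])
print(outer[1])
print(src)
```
[2, 8, 9, 2, 50]
[2, 8, 9, 2, 50]
[2, 8, 9, 2, 50]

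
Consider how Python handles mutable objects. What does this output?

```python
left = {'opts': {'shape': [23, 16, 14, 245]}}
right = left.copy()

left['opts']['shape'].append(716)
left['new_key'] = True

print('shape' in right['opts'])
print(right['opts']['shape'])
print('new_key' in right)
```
True
[23, 16, 14, 245, 716]
False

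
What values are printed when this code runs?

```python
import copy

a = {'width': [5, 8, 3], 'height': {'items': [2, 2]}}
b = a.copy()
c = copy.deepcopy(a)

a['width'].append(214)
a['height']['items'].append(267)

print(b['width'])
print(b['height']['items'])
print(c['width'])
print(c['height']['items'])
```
[5, 8, 3, 214]
[2, 2, 267]
[5, 8, 3]
[2, 2]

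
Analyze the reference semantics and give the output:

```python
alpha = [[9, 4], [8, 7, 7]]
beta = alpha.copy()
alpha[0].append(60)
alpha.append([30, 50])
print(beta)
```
[[9, 4, 60], [8, 7, 7]]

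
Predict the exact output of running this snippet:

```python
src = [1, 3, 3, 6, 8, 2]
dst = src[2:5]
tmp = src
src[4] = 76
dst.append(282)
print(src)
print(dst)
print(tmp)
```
[1, 3, 3, 6, 76, 2]
[3, 6, 8, 282]
[1, 3, 3, 6, 76, 2]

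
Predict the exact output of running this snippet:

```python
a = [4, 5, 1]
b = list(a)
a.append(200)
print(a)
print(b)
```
[4, 5, 1, 200]
[4, 5, 1]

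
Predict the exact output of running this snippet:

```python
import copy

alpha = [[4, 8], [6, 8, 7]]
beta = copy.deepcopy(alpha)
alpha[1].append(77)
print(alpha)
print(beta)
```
[[4, 8], [6, 8, 7, 77]]
[[4, 8], [6, 8, 7]]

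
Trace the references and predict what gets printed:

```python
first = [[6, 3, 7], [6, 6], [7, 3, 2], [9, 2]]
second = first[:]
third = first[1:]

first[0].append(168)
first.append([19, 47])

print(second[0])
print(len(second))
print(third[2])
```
[6, 3, 7, 168]
4
[9, 2]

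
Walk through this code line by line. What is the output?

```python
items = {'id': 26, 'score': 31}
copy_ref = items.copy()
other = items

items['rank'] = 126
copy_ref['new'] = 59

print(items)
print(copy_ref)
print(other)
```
{'id': 26, 'score': 31, 'rank': 126}
{'id': 26, 'score': 31, 'new': 59}
{'id': 26, 'score': 31, 'rank': 126}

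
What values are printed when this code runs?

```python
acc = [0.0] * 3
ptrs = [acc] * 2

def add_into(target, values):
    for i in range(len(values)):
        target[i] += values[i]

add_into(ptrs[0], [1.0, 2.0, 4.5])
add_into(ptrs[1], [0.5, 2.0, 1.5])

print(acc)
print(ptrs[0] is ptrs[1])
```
[1.5, 4.0, 6.0]
True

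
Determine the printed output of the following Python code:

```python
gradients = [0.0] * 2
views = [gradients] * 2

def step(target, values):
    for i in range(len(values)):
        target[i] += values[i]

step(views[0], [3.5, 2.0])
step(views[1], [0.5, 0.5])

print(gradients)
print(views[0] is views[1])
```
[4.0, 2.5]
True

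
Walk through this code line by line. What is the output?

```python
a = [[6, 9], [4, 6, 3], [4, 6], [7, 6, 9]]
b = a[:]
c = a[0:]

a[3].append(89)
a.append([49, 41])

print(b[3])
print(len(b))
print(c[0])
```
[7, 6, 9, 89]
4
[6, 9]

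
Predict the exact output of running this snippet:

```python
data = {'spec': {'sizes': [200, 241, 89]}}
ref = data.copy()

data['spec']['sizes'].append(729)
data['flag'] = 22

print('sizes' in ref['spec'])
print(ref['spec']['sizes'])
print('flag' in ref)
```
True
[200, 241, 89, 729]
False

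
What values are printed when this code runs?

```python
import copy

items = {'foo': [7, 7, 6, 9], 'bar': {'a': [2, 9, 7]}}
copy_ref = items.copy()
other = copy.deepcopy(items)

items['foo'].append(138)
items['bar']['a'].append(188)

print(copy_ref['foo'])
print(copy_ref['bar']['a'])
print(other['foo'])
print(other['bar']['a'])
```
[7, 7, 6, 9, 138]
[2, 9, 7, 188]
[7, 7, 6, 9]
[2, 9, 7]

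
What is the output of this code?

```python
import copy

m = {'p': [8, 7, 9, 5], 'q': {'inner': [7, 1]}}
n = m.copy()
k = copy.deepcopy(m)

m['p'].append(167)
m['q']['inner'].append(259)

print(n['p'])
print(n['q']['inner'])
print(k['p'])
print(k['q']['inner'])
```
[8, 7, 9, 5, 167]
[7, 1, 259]
[8, 7, 9, 5]
[7, 1]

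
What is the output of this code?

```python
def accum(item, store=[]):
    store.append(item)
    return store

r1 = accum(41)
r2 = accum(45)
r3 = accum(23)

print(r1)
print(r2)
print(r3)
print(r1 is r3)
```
[41, 45, 23]
[41, 45, 23]
[41, 45, 23]
True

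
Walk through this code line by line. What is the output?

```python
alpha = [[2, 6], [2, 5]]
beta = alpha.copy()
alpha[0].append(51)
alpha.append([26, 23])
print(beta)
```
[[2, 6, 51], [2, 5]]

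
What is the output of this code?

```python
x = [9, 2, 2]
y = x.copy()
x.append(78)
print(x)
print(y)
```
[9, 2, 2, 78]
[9, 2, 2]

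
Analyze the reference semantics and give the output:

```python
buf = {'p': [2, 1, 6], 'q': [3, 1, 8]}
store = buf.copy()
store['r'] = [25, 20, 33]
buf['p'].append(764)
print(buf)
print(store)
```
{'p': [2, 1, 6, 764], 'q': [3, 1, 8]}
{'p': [2, 1, 6, 764], 'q': [3, 1, 8], 'r': [25, 20, 33]}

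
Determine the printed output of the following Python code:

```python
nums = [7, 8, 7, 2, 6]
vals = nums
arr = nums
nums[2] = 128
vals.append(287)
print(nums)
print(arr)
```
[7, 8, 128, 2, 6, 287]
[7, 8, 128, 2, 6, 287]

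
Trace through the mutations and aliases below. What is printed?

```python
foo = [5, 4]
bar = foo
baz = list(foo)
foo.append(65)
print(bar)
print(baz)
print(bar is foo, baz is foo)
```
[5, 4, 65]
[5, 4]
True False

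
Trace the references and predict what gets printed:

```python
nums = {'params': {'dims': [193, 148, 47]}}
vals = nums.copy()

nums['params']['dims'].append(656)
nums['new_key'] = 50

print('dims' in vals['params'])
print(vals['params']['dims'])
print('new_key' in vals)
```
True
[193, 148, 47, 656]
False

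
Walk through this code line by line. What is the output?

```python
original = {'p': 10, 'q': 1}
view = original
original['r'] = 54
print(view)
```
{'p': 10, 'q': 1, 'r': 54}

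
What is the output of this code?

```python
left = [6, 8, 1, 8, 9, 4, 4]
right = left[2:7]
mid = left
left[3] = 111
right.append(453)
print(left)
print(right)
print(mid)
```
[6, 8, 1, 111, 9, 4, 4]
[1, 8, 9, 4, 4, 453]
[6, 8, 1, 111, 9, 4, 4]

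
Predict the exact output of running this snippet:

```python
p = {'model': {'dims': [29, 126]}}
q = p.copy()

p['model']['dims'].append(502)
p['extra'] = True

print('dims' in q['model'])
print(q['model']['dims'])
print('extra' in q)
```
True
[29, 126, 502]
False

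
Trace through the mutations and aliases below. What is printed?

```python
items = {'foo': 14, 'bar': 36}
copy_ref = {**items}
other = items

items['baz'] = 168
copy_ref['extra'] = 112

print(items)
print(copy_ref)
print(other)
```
{'foo': 14, 'bar': 36, 'baz': 168}
{'foo': 14, 'bar': 36, 'extra': 112}
{'foo': 14, 'bar': 36, 'baz': 168}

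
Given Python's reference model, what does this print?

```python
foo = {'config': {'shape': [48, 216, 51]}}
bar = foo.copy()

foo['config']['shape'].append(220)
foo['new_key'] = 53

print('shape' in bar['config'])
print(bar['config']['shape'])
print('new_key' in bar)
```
True
[48, 216, 51, 220]
False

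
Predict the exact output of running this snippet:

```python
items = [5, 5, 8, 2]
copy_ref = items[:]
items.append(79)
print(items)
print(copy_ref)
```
[5, 5, 8, 2, 79]
[5, 5, 8, 2]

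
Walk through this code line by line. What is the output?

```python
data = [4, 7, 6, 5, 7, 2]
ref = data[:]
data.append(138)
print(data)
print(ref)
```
[4, 7, 6, 5, 7, 2, 138]
[4, 7, 6, 5, 7, 2]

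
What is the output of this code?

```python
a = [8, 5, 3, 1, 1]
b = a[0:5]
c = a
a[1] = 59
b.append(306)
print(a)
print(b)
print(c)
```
[8, 59, 3, 1, 1]
[8, 5, 3, 1, 1, 306]
[8, 59, 3, 1, 1]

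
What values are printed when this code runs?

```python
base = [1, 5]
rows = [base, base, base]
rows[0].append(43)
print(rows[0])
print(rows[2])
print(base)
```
[1, 5, 43]
[1, 5, 43]
[1, 5, 43]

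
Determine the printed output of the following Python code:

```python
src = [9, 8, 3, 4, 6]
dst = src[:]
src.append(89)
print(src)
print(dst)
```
[9, 8, 3, 4, 6, 89]
[9, 8, 3, 4, 6]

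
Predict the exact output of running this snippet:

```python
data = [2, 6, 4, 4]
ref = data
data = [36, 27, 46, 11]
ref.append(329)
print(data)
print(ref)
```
[36, 27, 46, 11]
[2, 6, 4, 4, 329]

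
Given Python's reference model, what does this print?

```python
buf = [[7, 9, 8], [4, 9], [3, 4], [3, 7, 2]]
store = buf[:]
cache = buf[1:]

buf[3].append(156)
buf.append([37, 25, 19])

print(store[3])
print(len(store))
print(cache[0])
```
[3, 7, 2, 156]
4
[4, 9]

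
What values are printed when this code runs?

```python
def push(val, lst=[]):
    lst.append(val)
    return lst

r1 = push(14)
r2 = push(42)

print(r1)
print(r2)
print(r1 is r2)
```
[14, 42]
[14, 42]
True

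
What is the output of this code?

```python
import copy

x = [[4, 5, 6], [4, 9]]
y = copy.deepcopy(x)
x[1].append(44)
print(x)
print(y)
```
[[4, 5, 6], [4, 9, 44]]
[[4, 5, 6], [4, 9]]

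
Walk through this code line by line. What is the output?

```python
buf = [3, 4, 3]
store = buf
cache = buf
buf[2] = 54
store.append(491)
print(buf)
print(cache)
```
[3, 4, 54, 491]
[3, 4, 54, 491]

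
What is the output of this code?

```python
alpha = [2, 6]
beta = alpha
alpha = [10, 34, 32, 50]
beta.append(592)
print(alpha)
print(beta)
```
[10, 34, 32, 50]
[2, 6, 592]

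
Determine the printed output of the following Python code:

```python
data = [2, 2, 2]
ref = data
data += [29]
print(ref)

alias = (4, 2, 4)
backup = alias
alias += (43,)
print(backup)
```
[2, 2, 2, 29]
(4, 2, 4)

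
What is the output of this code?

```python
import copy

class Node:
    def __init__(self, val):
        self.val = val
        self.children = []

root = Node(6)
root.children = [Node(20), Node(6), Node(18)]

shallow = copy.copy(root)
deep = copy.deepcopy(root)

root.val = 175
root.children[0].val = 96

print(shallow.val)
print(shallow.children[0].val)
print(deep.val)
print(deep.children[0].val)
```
6
96
6
20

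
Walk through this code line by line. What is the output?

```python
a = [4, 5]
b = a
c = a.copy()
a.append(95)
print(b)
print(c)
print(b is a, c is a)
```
[4, 5, 95]
[4, 5]
True False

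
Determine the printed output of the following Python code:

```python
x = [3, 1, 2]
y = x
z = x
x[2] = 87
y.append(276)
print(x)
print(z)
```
[3, 1, 87, 276]
[3, 1, 87, 276]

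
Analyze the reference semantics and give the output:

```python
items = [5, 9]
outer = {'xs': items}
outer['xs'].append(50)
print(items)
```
[5, 9, 50]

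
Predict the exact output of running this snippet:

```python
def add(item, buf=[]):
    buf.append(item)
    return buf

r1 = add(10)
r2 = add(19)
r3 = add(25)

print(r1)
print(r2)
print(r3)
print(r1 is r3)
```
[10, 19, 25]
[10, 19, 25]
[10, 19, 25]
True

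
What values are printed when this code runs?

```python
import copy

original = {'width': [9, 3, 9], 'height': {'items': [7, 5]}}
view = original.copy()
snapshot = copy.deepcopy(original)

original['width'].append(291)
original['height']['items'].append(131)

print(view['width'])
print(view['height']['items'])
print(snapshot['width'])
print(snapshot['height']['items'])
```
[9, 3, 9, 291]
[7, 5, 131]
[9, 3, 9]
[7, 5]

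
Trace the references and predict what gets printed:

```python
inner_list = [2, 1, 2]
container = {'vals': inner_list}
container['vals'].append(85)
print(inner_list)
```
[2, 1, 2, 85]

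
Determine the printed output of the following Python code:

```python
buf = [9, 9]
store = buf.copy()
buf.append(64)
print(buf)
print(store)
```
[9, 9, 64]
[9, 9]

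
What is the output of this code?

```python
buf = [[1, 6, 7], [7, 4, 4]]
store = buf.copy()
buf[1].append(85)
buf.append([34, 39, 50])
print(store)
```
[[1, 6, 7], [7, 4, 4, 85]]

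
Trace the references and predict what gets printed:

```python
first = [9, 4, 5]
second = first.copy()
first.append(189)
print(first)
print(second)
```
[9, 4, 5, 189]
[9, 4, 5]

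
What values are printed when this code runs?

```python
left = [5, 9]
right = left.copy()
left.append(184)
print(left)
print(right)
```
[5, 9, 184]
[5, 9]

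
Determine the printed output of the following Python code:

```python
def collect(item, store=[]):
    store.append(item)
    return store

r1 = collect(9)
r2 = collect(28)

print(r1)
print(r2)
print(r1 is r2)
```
[9, 28]
[9, 28]
True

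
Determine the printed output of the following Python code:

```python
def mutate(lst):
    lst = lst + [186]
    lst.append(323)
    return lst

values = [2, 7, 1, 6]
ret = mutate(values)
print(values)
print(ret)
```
[2, 7, 1, 6]
[2, 7, 1, 6, 186, 323]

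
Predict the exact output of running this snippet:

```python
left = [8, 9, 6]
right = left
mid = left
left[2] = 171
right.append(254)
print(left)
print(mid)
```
[8, 9, 171, 254]
[8, 9, 171, 254]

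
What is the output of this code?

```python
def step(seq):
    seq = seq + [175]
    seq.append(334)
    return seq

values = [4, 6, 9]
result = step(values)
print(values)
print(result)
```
[4, 6, 9]
[4, 6, 9, 175, 334]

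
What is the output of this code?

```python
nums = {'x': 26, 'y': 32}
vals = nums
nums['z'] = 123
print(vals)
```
{'x': 26, 'y': 32, 'z': 123}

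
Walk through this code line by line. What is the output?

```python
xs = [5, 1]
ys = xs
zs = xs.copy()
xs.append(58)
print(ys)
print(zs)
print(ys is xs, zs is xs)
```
[5, 1, 58]
[5, 1]
True False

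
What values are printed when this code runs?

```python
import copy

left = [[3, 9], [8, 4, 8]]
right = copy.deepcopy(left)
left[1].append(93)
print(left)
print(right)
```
[[3, 9], [8, 4, 8, 93]]
[[3, 9], [8, 4, 8]]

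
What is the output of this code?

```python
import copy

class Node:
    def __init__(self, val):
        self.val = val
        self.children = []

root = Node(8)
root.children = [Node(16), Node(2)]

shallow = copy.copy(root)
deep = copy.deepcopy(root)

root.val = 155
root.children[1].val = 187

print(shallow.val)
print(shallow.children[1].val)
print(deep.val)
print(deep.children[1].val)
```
8
187
8
2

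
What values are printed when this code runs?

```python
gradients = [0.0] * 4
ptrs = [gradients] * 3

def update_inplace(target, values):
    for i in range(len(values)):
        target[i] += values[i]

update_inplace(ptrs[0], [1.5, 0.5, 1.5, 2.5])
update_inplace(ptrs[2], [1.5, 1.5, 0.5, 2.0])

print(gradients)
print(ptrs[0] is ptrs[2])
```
[3.0, 2.0, 2.0, 4.5]
True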